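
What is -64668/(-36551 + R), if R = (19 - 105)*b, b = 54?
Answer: 64668/41195 ≈ 1.5698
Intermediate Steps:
R = -4644 (R = (19 - 105)*54 = -86*54 = -4644)
-64668/(-36551 + R) = -64668/(-36551 - 4644) = -64668/(-41195) = -64668*(-1/41195) = 64668/41195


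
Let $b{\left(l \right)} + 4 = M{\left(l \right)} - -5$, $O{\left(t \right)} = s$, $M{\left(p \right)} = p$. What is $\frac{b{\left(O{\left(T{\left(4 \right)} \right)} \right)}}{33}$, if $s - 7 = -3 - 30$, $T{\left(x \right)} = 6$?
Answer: $- \frac{25}{33} \approx -0.75758$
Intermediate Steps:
$s = -26$ ($s = 7 - 33 = -26$)
$O{\left(t \right)} = -26$
$b{\left(l \right)} = 1 + l$ ($b{\left(l \right)} = -4 + \left(l - -5\right) = -4 + \left(l + 5\right) = -4 + \left(5 + l\right) = 1 + l$)
$\frac{b{\left(O{\left(T{\left(4 \right)} \right)} \right)}}{33} = \frac{1 - 26}{33} = \frac{1}{33} \left(-25\right) = - \frac{25}{33}$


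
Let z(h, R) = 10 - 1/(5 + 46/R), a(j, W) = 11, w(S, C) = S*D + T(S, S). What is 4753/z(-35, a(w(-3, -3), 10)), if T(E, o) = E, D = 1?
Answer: 480053/999 ≈ 480.53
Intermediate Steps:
w(S, C) = 2*S (w(S, C) = S*1 + S = S + S = 2*S)
4753/z(-35, a(w(-3, -3), 10)) = 4753/(((460 + 49*11)/(46 + 5*11))) = 4753/(((460 + 539)/(46 + 55))) = 4753/((999/101)) = 4753/(((1/101)*999)) = 4753/(999/101) = 4753*(101/999) = 480053/999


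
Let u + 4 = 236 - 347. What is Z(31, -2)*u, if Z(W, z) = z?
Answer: 230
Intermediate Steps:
u = -115 (u = -4 + (236 - 347) = -4 - 111 = -115)
Z(31, -2)*u = -2*(-115) = 230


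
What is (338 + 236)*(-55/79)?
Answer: -31570/79 ≈ -399.62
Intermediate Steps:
(338 + 236)*(-55/79) = 574*(-55*1/79) = 574*(-55/79) = -31570/79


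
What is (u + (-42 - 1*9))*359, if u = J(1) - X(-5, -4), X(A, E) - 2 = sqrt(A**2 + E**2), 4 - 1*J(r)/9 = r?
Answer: -9334 - 359*sqrt(41) ≈ -11633.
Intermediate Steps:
J(r) = 36 - 9*r
X(A, E) = 2 + sqrt(A**2 + E**2)
u = 25 - sqrt(41) (u = (36 - 9*1) - (2 + sqrt((-5)**2 + (-4)**2)) = (36 - 9) - (2 + sqrt(25 + 16)) = 27 - (2 + sqrt(41)) = 27 + (-2 - sqrt(41)) = 25 - sqrt(41) ≈ 18.597)
(u + (-42 - 1*9))*359 = ((25 - sqrt(41)) + (-42 - 1*9))*359 = ((25 - sqrt(41)) + (-42 - 9))*359 = ((25 - sqrt(41)) - 51)*359 = (-26 - sqrt(41))*359 = -9334 - 359*sqrt(41)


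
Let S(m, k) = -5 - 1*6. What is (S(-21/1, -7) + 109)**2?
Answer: 9604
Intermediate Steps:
S(m, k) = -11 (S(m, k) = -5 - 6 = -11)
(S(-21/1, -7) + 109)**2 = (-11 + 109)**2 = 98**2 = 9604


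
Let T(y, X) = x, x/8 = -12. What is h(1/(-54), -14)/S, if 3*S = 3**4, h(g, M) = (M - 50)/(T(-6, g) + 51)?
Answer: 64/1215 ≈ 0.052675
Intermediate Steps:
x = -96 (x = 8*(-12) = -96)
T(y, X) = -96
h(g, M) = 10/9 - M/45 (h(g, M) = (M - 50)/(-96 + 51) = (-50 + M)/(-45) = (-50 + M)*(-1/45) = 10/9 - M/45)
S = 27 (S = (1/3)*3**4 = (1/3)*81 = 27)
h(1/(-54), -14)/S = (10/9 - 1/45*(-14))/27 = (10/9 + 14/45)*(1/27) = (64/45)*(1/27) = 64/1215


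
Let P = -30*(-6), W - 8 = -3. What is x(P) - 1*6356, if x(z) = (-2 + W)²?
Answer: -6347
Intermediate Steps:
W = 5 (W = 8 - 3 = 5)
P = 180
x(z) = 9 (x(z) = (-2 + 5)² = 3² = 9)
x(P) - 1*6356 = 9 - 1*6356 = 9 - 6356 = -6347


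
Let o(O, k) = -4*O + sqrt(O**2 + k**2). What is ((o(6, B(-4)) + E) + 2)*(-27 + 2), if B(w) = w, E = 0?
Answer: 550 - 50*sqrt(13) ≈ 369.72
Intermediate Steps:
o(O, k) = sqrt(O**2 + k**2) - 4*O
((o(6, B(-4)) + E) + 2)*(-27 + 2) = (((sqrt(6**2 + (-4)**2) - 4*6) + 0) + 2)*(-27 + 2) = (((sqrt(36 + 16) - 24) + 0) + 2)*(-25) = (((sqrt(52) - 24) + 0) + 2)*(-25) = (((2*sqrt(13) - 24) + 0) + 2)*(-25) = (((-24 + 2*sqrt(13)) + 0) + 2)*(-25) = ((-24 + 2*sqrt(13)) + 2)*(-25) = (-22 + 2*sqrt(13))*(-25) = 550 - 50*sqrt(13)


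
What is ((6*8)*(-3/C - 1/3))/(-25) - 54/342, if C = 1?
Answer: 593/95 ≈ 6.2421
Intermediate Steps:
((6*8)*(-3/C - 1/3))/(-25) - 54/342 = ((6*8)*(-3/1 - 1/3))/(-25) - 54/342 = (48*(-3*1 - 1*1/3))*(-1/25) - 54*1/342 = (48*(-3 - 1/3))*(-1/25) - 3/19 = (48*(-10/3))*(-1/25) - 3/19 = -160*(-1/25) - 3/19 = 32/5 - 3/19 = 593/95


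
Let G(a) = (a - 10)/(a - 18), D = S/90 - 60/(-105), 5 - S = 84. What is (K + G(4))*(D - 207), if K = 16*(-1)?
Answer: 14235727/4410 ≈ 3228.1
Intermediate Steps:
S = -79 (S = 5 - 1*84 = 5 - 84 = -79)
D = -193/630 (D = -79/90 - 60/(-105) = -79*1/90 - 60*(-1/105) = -79/90 + 4/7 = -193/630 ≈ -0.30635)
G(a) = (-10 + a)/(-18 + a)
K = -16
(K + G(4))*(D - 207) = (-16 + (-10 + 4)/(-18 + 4))*(-193/630 - 207) = (-16 - 6/(-14))*(-130603/630) = (-16 - 1/14*(-6))*(-130603/630) = (-16 + 3/7)*(-130603/630) = -109/7*(-130603/630) = 14235727/4410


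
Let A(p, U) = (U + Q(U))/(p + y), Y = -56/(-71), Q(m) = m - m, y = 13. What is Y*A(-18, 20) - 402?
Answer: -28766/71 ≈ -405.15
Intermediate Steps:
Q(m) = 0
Y = 56/71 (Y = -56*(-1/71) = 56/71 ≈ 0.78873)
A(p, U) = U/(13 + p) (A(p, U) = (U + 0)/(p + 13) = U/(13 + p))
Y*A(-18, 20) - 402 = 56*(20/(13 - 18))/71 - 402 = 56*(20/(-5))/71 - 402 = 56*(20*(-⅕))/71 - 402 = (56/71)*(-4) - 402 = -224/71 - 402 = -28766/71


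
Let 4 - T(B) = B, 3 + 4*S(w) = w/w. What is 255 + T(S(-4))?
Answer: 519/2 ≈ 259.50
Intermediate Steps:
S(w) = -½ (S(w) = -¾ + (w/w)/4 = -¾ + (¼)*1 = -¾ + ¼ = -½)
T(B) = 4 - B
255 + T(S(-4)) = 255 + (4 - 1*(-½)) = 255 + (4 + ½) = 255 + 9/2 = 519/2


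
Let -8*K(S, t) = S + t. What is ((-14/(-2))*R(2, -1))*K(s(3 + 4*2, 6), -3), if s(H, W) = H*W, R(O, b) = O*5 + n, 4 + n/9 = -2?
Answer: 4851/2 ≈ 2425.5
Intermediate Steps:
n = -54 (n = -36 + 9*(-2) = -36 - 18 = -54)
R(O, b) = -54 + 5*O (R(O, b) = O*5 - 54 = 5*O - 54 = -54 + 5*O)
K(S, t) = -S/8 - t/8 (K(S, t) = -(S + t)/8 = -S/8 - t/8)
((-14/(-2))*R(2, -1))*K(s(3 + 4*2, 6), -3) = ((-14/(-2))*(-54 + 5*2))*(-(3 + 4*2)*6/8 - 1/8*(-3)) = ((-14*(-1/2))*(-54 + 10))*(-(3 + 8)*6/8 + 3/8) = (7*(-44))*(-11*6/8 + 3/8) = -308*(-1/8*66 + 3/8) = -308*(-33/4 + 3/8) = -308*(-63/8) = 4851/2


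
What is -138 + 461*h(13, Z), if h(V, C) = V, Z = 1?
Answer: 5855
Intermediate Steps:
-138 + 461*h(13, Z) = -138 + 461*13 = -138 + 5993 = 5855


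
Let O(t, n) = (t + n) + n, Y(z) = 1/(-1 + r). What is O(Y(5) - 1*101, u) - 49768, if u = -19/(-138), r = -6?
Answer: -24086663/483 ≈ -49869.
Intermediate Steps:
Y(z) = -⅐ (Y(z) = 1/(-1 - 6) = 1/(-7) = -⅐)
u = 19/138 (u = -19*(-1/138) = 19/138 ≈ 0.13768)
O(t, n) = t + 2*n (O(t, n) = (n + t) + n = t + 2*n)
O(Y(5) - 1*101, u) - 49768 = ((-⅐ - 1*101) + 2*(19/138)) - 49768 = ((-⅐ - 101) + 19/69) - 49768 = (-708/7 + 19/69) - 49768 = -48719/483 - 49768 = -24086663/483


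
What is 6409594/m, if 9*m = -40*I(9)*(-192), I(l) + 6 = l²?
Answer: 3204797/32000 ≈ 100.15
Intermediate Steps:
I(l) = -6 + l²
m = 64000 (m = (-40*(-6 + 9²)*(-192))/9 = (-40*(-6 + 81)*(-192))/9 = (-40*75*(-192))/9 = (-3000*(-192))/9 = (⅑)*576000 = 64000)
6409594/m = 6409594/64000 = 6409594*(1/64000) = 3204797/32000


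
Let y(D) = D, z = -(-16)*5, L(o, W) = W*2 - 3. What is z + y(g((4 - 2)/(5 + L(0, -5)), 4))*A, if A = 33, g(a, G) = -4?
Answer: -52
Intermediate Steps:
L(o, W) = -3 + 2*W (L(o, W) = 2*W - 3 = -3 + 2*W)
z = 80 (z = -4*(-20) = 80)
z + y(g((4 - 2)/(5 + L(0, -5)), 4))*A = 80 - 4*33 = 80 - 132 = -52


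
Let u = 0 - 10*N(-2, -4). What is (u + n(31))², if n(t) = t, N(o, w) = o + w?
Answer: 8281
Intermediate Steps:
u = 60 (u = 0 - 10*(-2 - 4) = 0 - 10*(-6) = 0 + 60 = 60)
(u + n(31))² = (60 + 31)² = 91² = 8281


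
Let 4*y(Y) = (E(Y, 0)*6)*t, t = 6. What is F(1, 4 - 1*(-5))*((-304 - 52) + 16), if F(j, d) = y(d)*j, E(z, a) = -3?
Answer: 9180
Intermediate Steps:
y(Y) = -27 (y(Y) = (-3*6*6)/4 = (-18*6)/4 = (¼)*(-108) = -27)
F(j, d) = -27*j
F(1, 4 - 1*(-5))*((-304 - 52) + 16) = (-27*1)*((-304 - 52) + 16) = -27*(-356 + 16) = -27*(-340) = 9180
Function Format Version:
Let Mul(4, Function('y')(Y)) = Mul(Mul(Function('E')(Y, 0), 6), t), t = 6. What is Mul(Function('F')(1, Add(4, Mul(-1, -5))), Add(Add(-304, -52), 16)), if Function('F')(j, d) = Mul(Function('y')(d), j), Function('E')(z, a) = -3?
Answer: 9180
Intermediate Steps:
Function('y')(Y) = -27 (Function('y')(Y) = Mul(Rational(1, 4), Mul(Mul(-3, 6), 6)) = Mul(Rational(1, 4), Mul(-18, 6)) = Mul(Rational(1, 4), -108) = -27)
Function('F')(j, d) = Mul(-27, j)
Mul(Function('F')(1, Add(4, Mul(-1, -5))), Add(Add(-304, -52), 16)) = Mul(Mul(-27, 1), Add(Add(-304, -52), 16)) = Mul(-27, Add(-356, 16)) = Mul(-27, -340) = 9180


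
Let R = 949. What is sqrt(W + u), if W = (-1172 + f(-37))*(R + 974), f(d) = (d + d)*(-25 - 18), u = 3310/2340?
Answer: sqrt(23516067926)/78 ≈ 1966.0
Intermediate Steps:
u = 331/234 (u = 3310*(1/2340) = 331/234 ≈ 1.4145)
f(d) = -86*d (f(d) = (2*d)*(-43) = -86*d)
W = 3865230 (W = (-1172 - 86*(-37))*(949 + 974) = (-1172 + 3182)*1923 = 2010*1923 = 3865230)
sqrt(W + u) = sqrt(3865230 + 331/234) = sqrt(904464151/234) = sqrt(23516067926)/78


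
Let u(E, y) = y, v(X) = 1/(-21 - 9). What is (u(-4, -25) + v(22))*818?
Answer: -307159/15 ≈ -20477.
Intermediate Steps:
v(X) = -1/30 (v(X) = 1/(-30) = -1/30)
(u(-4, -25) + v(22))*818 = (-25 - 1/30)*818 = -751/30*818 = -307159/15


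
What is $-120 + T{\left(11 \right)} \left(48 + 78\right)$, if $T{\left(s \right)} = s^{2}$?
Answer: $15126$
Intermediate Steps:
$-120 + T{\left(11 \right)} \left(48 + 78\right) = -120 + 11^{2} \left(48 + 78\right) = -120 + 121 \cdot 126 = -120 + 15246 = 15126$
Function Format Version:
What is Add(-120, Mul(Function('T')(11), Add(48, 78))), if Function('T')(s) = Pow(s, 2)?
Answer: 15126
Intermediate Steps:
Add(-120, Mul(Function('T')(11), Add(48, 78))) = Add(-120, Mul(Pow(11, 2), Add(48, 78))) = Add(-120, Mul(121, 126)) = Add(-120, 15246) = 15126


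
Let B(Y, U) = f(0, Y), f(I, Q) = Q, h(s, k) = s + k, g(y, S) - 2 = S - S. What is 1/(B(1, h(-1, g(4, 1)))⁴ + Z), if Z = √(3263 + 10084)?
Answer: -1/13346 + 3*√1483/13346 ≈ 0.0085815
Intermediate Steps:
g(y, S) = 2 (g(y, S) = 2 + (S - S) = 2 + 0 = 2)
h(s, k) = k + s
Z = 3*√1483 (Z = √13347 = 3*√1483 ≈ 115.53)
B(Y, U) = Y
1/(B(1, h(-1, g(4, 1)))⁴ + Z) = 1/(1⁴ + 3*√1483) = 1/(1 + 3*√1483)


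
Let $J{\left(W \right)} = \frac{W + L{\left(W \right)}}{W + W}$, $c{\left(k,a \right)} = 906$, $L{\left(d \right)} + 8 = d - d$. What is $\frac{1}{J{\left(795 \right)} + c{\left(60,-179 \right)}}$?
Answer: $\frac{1590}{1441327} \approx 0.0011031$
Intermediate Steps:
$L{\left(d \right)} = -8$ ($L{\left(d \right)} = -8 + \left(d - d\right) = -8 + 0 = -8$)
$J{\left(W \right)} = \frac{-8 + W}{2 W}$ ($J{\left(W \right)} = \frac{W - 8}{W + W} = \frac{-8 + W}{2 W}$)
$\frac{1}{J{\left(795 \right)} + c{\left(60,-179 \right)}} = \frac{1}{\frac{-8 + 795}{2 \cdot 795} + 906} = \frac{1}{\frac{1}{2} \cdot \frac{1}{795} \cdot 787 + 906} = \frac{1}{\frac{787}{1590} + 906} = \frac{1}{\frac{1441327}{1590}} = \frac{1590}{1441327}$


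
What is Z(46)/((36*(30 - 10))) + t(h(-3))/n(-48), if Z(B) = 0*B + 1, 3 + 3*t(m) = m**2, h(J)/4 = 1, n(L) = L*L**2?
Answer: 2239/1658880 ≈ 0.0013497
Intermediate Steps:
n(L) = L**3
h(J) = 4 (h(J) = 4*1 = 4)
t(m) = -1 + m**2/3
Z(B) = 1 (Z(B) = 0 + 1 = 1)
Z(46)/((36*(30 - 10))) + t(h(-3))/n(-48) = 1/(36*(30 - 10)) + (-1 + (1/3)*4**2)/((-48)**3) = 1/(36*20) + (-1 + (1/3)*16)/(-110592) = 1/720 + (-1 + 16/3)*(-1/110592) = 1*(1/720) + (13/3)*(-1/110592) = 1/720 - 13/331776 = 2239/1658880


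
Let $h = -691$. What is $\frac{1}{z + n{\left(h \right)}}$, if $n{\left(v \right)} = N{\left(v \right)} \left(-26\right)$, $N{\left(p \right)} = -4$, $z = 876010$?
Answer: $\frac{1}{876114} \approx 1.1414 \cdot 10^{-6}$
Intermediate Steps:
$n{\left(v \right)} = 104$ ($n{\left(v \right)} = \left(-4\right) \left(-26\right) = 104$)
$\frac{1}{z + n{\left(h \right)}} = \frac{1}{876010 + 104} = \frac{1}{876114}$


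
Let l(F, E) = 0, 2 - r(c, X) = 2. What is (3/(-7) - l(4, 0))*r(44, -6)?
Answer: 0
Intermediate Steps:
r(c, X) = 0 (r(c, X) = 2 - 1*2 = 2 - 2 = 0)
(3/(-7) - l(4, 0))*r(44, -6) = (3/(-7) - 1*0)*0 = (3*(-1/7) + 0)*0 = (-3/7 + 0)*0 = -3/7*0 = 0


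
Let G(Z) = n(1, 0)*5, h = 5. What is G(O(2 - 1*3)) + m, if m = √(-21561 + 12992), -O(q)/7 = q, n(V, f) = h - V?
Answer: 20 + I*√8569 ≈ 20.0 + 92.569*I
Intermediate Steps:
n(V, f) = 5 - V
O(q) = -7*q
m = I*√8569 (m = √(-8569) = I*√8569 ≈ 92.569*I)
G(Z) = 20 (G(Z) = (5 - 1*1)*5 = (5 - 1)*5 = 4*5 = 20)
G(O(2 - 1*3)) + m = 20 + I*√8569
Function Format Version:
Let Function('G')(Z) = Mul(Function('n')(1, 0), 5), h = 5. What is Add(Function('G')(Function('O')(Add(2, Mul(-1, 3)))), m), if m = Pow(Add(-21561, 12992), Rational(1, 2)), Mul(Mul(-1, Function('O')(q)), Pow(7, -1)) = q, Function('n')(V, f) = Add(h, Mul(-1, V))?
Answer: Add(20, Mul(I, Pow(8569, Rational(1, 2)))) ≈ Add(20.000, Mul(92.569, I))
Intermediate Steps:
Function('n')(V, f) = Add(5, Mul(-1, V))
Function('O')(q) = Mul(-7, q)
m = Mul(I, Pow(8569, Rational(1, 2))) (m = Pow(-8569, Rational(1, 2)) = Mul(I, Pow(8569, Rational(1, 2))) ≈ Mul(92.569, I))
Function('G')(Z) = 20 (Function('G')(Z) = Mul(Add(5, Mul(-1, 1)), 5) = Mul(Add(5, -1), 5) = Mul(4, 5) = 20)
Add(Function('G')(Function('O')(Add(2, Mul(-1, 3)))), m) = Add(20, Mul(I, Pow(8569, Rational(1, 2))))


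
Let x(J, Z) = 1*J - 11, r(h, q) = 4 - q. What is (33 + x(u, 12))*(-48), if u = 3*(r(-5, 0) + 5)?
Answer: -2352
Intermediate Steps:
u = 27 (u = 3*((4 - 1*0) + 5) = 3*((4 + 0) + 5) = 3*(4 + 5) = 3*9 = 27)
x(J, Z) = -11 + J (x(J, Z) = J - 11 = -11 + J)
(33 + x(u, 12))*(-48) = (33 + (-11 + 27))*(-48) = (33 + 16)*(-48) = 49*(-48) = -2352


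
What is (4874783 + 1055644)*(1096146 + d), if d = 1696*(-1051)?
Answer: -4070348571450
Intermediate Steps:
d = -1782496
(4874783 + 1055644)*(1096146 + d) = (4874783 + 1055644)*(1096146 - 1782496) = 5930427*(-686350) = -4070348571450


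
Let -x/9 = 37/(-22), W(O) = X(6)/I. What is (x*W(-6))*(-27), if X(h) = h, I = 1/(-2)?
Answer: 53946/11 ≈ 4904.2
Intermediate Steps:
I = -½ ≈ -0.50000
W(O) = -12 (W(O) = 6/(-½) = 6*(-2) = -12)
x = 333/22 (x = -333/(-22) = -333*(-1)/22 = -9*(-37/22) = 333/22 ≈ 15.136)
(x*W(-6))*(-27) = ((333/22)*(-12))*(-27) = -1998/11*(-27) = 53946/11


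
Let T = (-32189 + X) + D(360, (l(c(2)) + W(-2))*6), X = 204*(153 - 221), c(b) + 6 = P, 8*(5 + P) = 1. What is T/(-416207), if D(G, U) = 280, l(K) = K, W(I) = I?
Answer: 45781/416207 ≈ 0.11000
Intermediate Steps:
P = -39/8 (P = -5 + (⅛)*1 = -5 + ⅛ = -39/8 ≈ -4.8750)
c(b) = -87/8 (c(b) = -6 - 39/8 = -87/8)
X = -13872 (X = 204*(-68) = -13872)
T = -45781 (T = (-32189 - 13872) + 280 = -46061 + 280 = -45781)
T/(-416207) = -45781/(-416207) = -45781*(-1/416207) = 45781/416207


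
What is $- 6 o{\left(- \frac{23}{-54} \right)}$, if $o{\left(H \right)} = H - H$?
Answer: $0$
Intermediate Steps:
$o{\left(H \right)} = 0$
$- 6 o{\left(- \frac{23}{-54} \right)} = \left(-6\right) 0 = 0$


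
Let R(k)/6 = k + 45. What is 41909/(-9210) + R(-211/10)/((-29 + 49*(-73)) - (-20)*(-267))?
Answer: -3483691/762895 ≈ -4.5664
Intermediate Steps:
R(k) = 270 + 6*k (R(k) = 6*(k + 45) = 6*(45 + k) = 270 + 6*k)
41909/(-9210) + R(-211/10)/((-29 + 49*(-73)) - (-20)*(-267)) = 41909/(-9210) + (270 + 6*(-211/10))/((-29 + 49*(-73)) - (-20)*(-267)) = 41909*(-1/9210) + (270 + 6*(-211*⅒))/((-29 - 3577) - 1*5340) = -41909/9210 + (270 + 6*(-211/10))/(-3606 - 5340) = -41909/9210 + (270 - 633/5)/(-8946) = -41909/9210 + (717/5)*(-1/8946) = -41909/9210 - 239/14910 = -3483691/762895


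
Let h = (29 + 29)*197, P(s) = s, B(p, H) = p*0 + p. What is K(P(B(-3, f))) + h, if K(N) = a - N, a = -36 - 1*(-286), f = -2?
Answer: 11679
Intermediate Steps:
a = 250 (a = -36 + 286 = 250)
B(p, H) = p (B(p, H) = 0 + p = p)
h = 11426 (h = 58*197 = 11426)
K(N) = 250 - N
K(P(B(-3, f))) + h = (250 - 1*(-3)) + 11426 = (250 + 3) + 11426 = 253 + 11426 = 11679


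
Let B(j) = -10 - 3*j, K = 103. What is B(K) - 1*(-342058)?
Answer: 341739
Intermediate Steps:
B(K) - 1*(-342058) = (-10 - 3*103) - 1*(-342058) = (-10 - 309) + 342058 = -319 + 342058 = 341739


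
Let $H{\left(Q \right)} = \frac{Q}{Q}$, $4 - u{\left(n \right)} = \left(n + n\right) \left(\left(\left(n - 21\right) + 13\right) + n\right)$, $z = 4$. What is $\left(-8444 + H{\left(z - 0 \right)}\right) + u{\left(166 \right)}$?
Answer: $-116007$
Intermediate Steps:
$u{\left(n \right)} = 4 - 2 n \left(-8 + 2 n\right)$ ($u{\left(n \right)} = 4 - \left(n + n\right) \left(\left(\left(n - 21\right) + 13\right) + n\right) = 4 - 2 n \left(\left(\left(-21 + n\right) + 13\right) + n\right) = 4 - 2 n \left(\left(-8 + n\right) + n\right) = 4 - 2 n \left(-8 + 2 n\right)$)
$H{\left(Q \right)} = 1$
$\left(-8444 + H{\left(z - 0 \right)}\right) + u{\left(166 \right)} = \left(-8444 + 1\right) + \left(4 - 4 \cdot 166^{2} + 16 \cdot 166\right) = -8443 + \left(4 - 110224 + 2656\right) = -8443 - 107564 = -116007$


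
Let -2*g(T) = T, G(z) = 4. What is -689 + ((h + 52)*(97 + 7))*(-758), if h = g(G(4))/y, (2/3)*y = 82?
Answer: -504136555/123 ≈ -4.0987e+6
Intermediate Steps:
y = 123 (y = (3/2)*82 = 123)
g(T) = -T/2
h = -2/123 (h = -½*4/123 = -2*1/123 = -2/123 ≈ -0.016260)
-689 + ((h + 52)*(97 + 7))*(-758) = -689 + ((-2/123 + 52)*(97 + 7))*(-758) = -689 + ((6394/123)*104)*(-758) = -689 + (664976/123)*(-758) = -689 - 504051808/123 = -504136555/123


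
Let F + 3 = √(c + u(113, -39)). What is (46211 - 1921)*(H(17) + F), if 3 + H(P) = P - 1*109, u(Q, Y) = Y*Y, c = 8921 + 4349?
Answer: -4340420 + 44290*√14791 ≈ 1.0461e+6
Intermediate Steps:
c = 13270
u(Q, Y) = Y²
H(P) = -112 + P (H(P) = -3 + (P - 1*109) = -3 + (P - 109) = -3 + (-109 + P) = -112 + P)
F = -3 + √14791 (F = -3 + √(13270 + (-39)²) = -3 + √(13270 + 1521) = -3 + √14791 ≈ 118.62)
(46211 - 1921)*(H(17) + F) = (46211 - 1921)*((-112 + 17) + (-3 + √14791)) = 44290*(-95 + (-3 + √14791)) = 44290*(-98 + √14791) = -4340420 + 44290*√14791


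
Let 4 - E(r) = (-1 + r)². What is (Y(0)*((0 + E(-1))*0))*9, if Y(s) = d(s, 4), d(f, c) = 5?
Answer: 0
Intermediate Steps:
E(r) = 4 - (-1 + r)²
Y(s) = 5
(Y(0)*((0 + E(-1))*0))*9 = (5*((0 + (4 - (-1 - 1)²))*0))*9 = (5*((0 + (4 - 1*(-2)²))*0))*9 = (5*((0 + (4 - 1*4))*0))*9 = (5*((0 + (4 - 4))*0))*9 = (5*((0 + 0)*0))*9 = (5*(0*0))*9 = (5*0)*9 = 0*9 = 0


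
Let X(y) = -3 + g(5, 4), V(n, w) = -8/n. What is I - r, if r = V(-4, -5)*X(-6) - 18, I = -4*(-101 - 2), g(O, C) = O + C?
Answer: 418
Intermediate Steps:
g(O, C) = C + O
I = 412 (I = -4*(-103) = 412)
X(y) = 6 (X(y) = -3 + (4 + 5) = -3 + 9 = 6)
r = -6 (r = -8/(-4)*6 - 18 = -8*(-¼)*6 - 18 = 2*6 - 18 = 12 - 18 = -6)
I - r = 412 - 1*(-6) = 412 + 6 = 418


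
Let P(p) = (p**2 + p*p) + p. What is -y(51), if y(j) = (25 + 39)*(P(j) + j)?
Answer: -339456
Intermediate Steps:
P(p) = p + 2*p**2 (P(p) = (p**2 + p**2) + p = 2*p**2 + p = p + 2*p**2)
y(j) = 64*j + 64*j*(1 + 2*j) (y(j) = (25 + 39)*(j*(1 + 2*j) + j) = 64*(j + j*(1 + 2*j)) = 64*j + 64*j*(1 + 2*j))
-y(51) = -128*51*(1 + 51) = -128*51*52 = -1*339456 = -339456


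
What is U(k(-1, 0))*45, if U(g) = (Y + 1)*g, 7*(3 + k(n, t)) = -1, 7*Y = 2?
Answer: -8910/49 ≈ -181.84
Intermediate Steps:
Y = 2/7 (Y = (1/7)*2 = 2/7 ≈ 0.28571)
k(n, t) = -22/7 (k(n, t) = -3 + (1/7)*(-1) = -3 - 1/7 = -22/7)
U(g) = 9*g/7 (U(g) = (2/7 + 1)*g = 9*g/7)
U(k(-1, 0))*45 = ((9/7)*(-22/7))*45 = -198/49*45 = -8910/49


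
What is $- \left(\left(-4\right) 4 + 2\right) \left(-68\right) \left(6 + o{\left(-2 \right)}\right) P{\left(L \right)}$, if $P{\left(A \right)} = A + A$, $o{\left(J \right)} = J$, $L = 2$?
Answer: $-15232$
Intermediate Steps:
$P{\left(A \right)} = 2 A$
$- \left(\left(-4\right) 4 + 2\right) \left(-68\right) \left(6 + o{\left(-2 \right)}\right) P{\left(L \right)} = - \left(\left(-4\right) 4 + 2\right) \left(-68\right) \left(6 - 2\right) 2 \cdot 2 = - \left(-16 + 2\right) \left(-68\right) 4 \cdot 4 = - \left(-14\right) \left(-68\right) 16 = - 952 \cdot 16 = \left(-1\right) 15232 = -15232$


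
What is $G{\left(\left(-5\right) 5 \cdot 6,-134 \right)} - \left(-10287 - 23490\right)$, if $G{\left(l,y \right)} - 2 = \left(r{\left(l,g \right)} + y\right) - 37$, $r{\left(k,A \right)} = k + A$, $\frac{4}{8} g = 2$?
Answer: $33462$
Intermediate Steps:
$g = 4$ ($g = 2 \cdot 2 = 4$)
$r{\left(k,A \right)} = A + k$
$G{\left(l,y \right)} = -31 + l + y$ ($G{\left(l,y \right)} = 2 - \left(33 - l - y\right) = 2 + \left(-33 + l + y\right) = -31 + l + y$)
$G{\left(\left(-5\right) 5 \cdot 6,-134 \right)} - \left(-10287 - 23490\right) = \left(-31 + \left(-5\right) 5 \cdot 6 - 134\right) - \left(-10287 - 23490\right) = \left(-31 - 150 - 134\right) - -33777 = \left(-31 - 150 - 134\right) + 33777 = -315 + 33777 = 33462$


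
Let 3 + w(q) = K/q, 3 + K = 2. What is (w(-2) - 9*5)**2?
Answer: 9025/4 ≈ 2256.3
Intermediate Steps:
K = -1 (K = -3 + 2 = -1)
w(q) = -3 - 1/q
(w(-2) - 9*5)**2 = ((-3 - 1/(-2)) - 9*5)**2 = ((-3 - 1*(-1/2)) - 45)**2 = ((-3 + 1/2) - 45)**2 = (-5/2 - 45)**2 = (-95/2)**2 = 9025/4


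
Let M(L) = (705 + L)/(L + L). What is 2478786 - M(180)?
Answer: 59490805/24 ≈ 2.4788e+6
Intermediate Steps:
M(L) = (705 + L)/(2*L) (M(L) = (705 + L)/((2*L)) = (705 + L)*(1/(2*L)) = (705 + L)/(2*L))
2478786 - M(180) = 2478786 - (705 + 180)/(2*180) = 2478786 - 885/(2*180) = 2478786 - 1*59/24 = 2478786 - 59/24 = 59490805/24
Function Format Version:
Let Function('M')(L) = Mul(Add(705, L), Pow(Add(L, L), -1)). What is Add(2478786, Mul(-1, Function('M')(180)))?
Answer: Rational(59490805, 24) ≈ 2.4788e+6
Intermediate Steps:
Function('M')(L) = Mul(Rational(1, 2), Pow(L, -1), Add(705, L)) (Function('M')(L) = Mul(Add(705, L), Pow(Mul(2, L), -1)) = Mul(Add(705, L), Mul(Rational(1, 2), Pow(L, -1))) = Mul(Rational(1, 2), Pow(L, -1), Add(705, L)))
Add(2478786, Mul(-1, Function('M')(180))) = Add(2478786, Mul(-1, Mul(Rational(1, 2), Pow(180, -1), Add(705, 180)))) = Add(2478786, Mul(-1, Mul(Rational(1, 2), Rational(1, 180), 885))) = Add(2478786, Mul(-1, Rational(59, 24))) = Add(2478786, Rational(-59, 24)) = Rational(59490805, 24)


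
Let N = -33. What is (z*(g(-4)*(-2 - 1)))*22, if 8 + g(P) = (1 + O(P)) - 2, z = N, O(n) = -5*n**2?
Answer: -193842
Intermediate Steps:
z = -33
g(P) = -9 - 5*P**2 (g(P) = -8 + ((1 - 5*P**2) - 2) = -8 + (-1 - 5*P**2) = -9 - 5*P**2)
(z*(g(-4)*(-2 - 1)))*22 = -33*(-9 - 5*(-4)**2)*(-2 - 1)*22 = -33*(-9 - 5*16)*(-3)*22 = -33*(-9 - 80)*(-3)*22 = -(-2937)*(-3)*22 = -33*267*22 = -8811*22 = -193842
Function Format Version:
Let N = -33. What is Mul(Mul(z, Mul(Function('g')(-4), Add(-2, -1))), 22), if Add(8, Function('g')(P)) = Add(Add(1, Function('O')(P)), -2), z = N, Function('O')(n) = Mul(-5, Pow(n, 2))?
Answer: -193842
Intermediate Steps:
z = -33
Function('g')(P) = Add(-9, Mul(-5, Pow(P, 2))) (Function('g')(P) = Add(-8, Add(Add(1, Mul(-5, Pow(P, 2))), -2)) = Add(-8, Add(-1, Mul(-5, Pow(P, 2)))) = Add(-9, Mul(-5, Pow(P, 2))))
Mul(Mul(z, Mul(Function('g')(-4), Add(-2, -1))), 22) = Mul(Mul(-33, Mul(Add(-9, Mul(-5, Pow(-4, 2))), Add(-2, -1))), 22) = Mul(Mul(-33, Mul(Add(-9, Mul(-5, 16)), -3)), 22) = Mul(Mul(-33, Mul(Add(-9, -80), -3)), 22) = Mul(Mul(-33, Mul(-89, -3)), 22) = Mul(Mul(-33, 267), 22) = Mul(-8811, 22) = -193842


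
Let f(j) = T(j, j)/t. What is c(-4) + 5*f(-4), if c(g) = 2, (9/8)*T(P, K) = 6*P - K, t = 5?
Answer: -142/9 ≈ -15.778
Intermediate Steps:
T(P, K) = -8*K/9 + 16*P/3 (T(P, K) = 8*(6*P - K)/9 = 8*(-K + 6*P)/9 = -8*K/9 + 16*P/3)
f(j) = 8*j/9 (f(j) = (-8*j/9 + 16*j/3)/5 = (40*j/9)*(⅕) = 8*j/9)
c(-4) + 5*f(-4) = 2 + 5*((8/9)*(-4)) = 2 + 5*(-32/9) = 2 - 160/9 = -142/9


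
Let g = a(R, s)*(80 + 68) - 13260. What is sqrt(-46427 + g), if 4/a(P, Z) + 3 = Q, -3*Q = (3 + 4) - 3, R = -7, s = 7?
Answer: I*sqrt(10110191)/13 ≈ 244.59*I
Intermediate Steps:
Q = -4/3 (Q = -((3 + 4) - 3)/3 = -(7 - 3)/3 = -1/3*4 = -4/3 ≈ -1.3333)
a(P, Z) = -12/13 (a(P, Z) = 4/(-3 - 4/3) = 4/(-13/3) = 4*(-3/13) = -12/13)
g = -174156/13 (g = -12*(80 + 68)/13 - 13260 = -12/13*148 - 13260 = -1776/13 - 13260 = -174156/13 ≈ -13397.)
sqrt(-46427 + g) = sqrt(-46427 - 174156/13) = sqrt(-777707/13) = I*sqrt(10110191)/13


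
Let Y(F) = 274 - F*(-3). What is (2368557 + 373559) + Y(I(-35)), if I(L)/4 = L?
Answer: 2741970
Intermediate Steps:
I(L) = 4*L
Y(F) = 274 + 3*F (Y(F) = 274 - (-3)*F = 274 + 3*F)
(2368557 + 373559) + Y(I(-35)) = (2368557 + 373559) + (274 + 3*(4*(-35))) = 2742116 + (274 + 3*(-140)) = 2742116 + (274 - 420) = 2742116 - 146 = 2741970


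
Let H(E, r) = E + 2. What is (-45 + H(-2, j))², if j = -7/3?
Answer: 2025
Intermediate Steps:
j = -7/3 (j = -7*⅓ = -7/3 ≈ -2.3333)
H(E, r) = 2 + E
(-45 + H(-2, j))² = (-45 + (2 - 2))² = (-45 + 0)² = (-45)² = 2025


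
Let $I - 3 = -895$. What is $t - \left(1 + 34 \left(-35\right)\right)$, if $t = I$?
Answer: $297$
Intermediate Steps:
$I = -892$ ($I = 3 - 895 = -892$)
$t = -892$
$t - \left(1 + 34 \left(-35\right)\right) = -892 - \left(1 + 34 \left(-35\right)\right) = -892 - \left(1 - 1190\right) = -892 - -1189 = -892 + 1189 = 297$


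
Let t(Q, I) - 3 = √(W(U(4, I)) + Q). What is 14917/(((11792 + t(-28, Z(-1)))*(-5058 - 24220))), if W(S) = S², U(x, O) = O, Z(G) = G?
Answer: -175946015/4073215438456 + 44751*I*√3/4073215438456 ≈ -4.3196e-5 + 1.9029e-8*I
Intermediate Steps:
t(Q, I) = 3 + √(Q + I²) (t(Q, I) = 3 + √(I² + Q) = 3 + √(Q + I²))
14917/(((11792 + t(-28, Z(-1)))*(-5058 - 24220))) = 14917/(((11792 + (3 + √(-28 + (-1)²)))*(-5058 - 24220))) = 14917/(((11792 + (3 + √(-28 + 1)))*(-29278))) = 14917/(((11792 + (3 + √(-27)))*(-29278))) = 14917/(((11792 + (3 + 3*I*√3))*(-29278))) = 14917/(((11795 + 3*I*√3)*(-29278))) = 14917/(-345334010 - 87834*I*√3)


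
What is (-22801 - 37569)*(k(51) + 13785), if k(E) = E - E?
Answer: -832200450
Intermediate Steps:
k(E) = 0
(-22801 - 37569)*(k(51) + 13785) = (-22801 - 37569)*(0 + 13785) = -60370*13785 = -832200450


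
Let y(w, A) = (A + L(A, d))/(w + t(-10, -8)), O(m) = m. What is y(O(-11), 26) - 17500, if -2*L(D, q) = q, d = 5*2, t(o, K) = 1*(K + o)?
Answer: -507521/29 ≈ -17501.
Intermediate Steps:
t(o, K) = K + o
d = 10
L(D, q) = -q/2
y(w, A) = (-5 + A)/(-18 + w) (y(w, A) = (A - ½*10)/(w + (-8 - 10)) = (A - 5)/(w - 18) = (-5 + A)/(-18 + w))
y(O(-11), 26) - 17500 = (-5 + 26)/(-18 - 11) - 17500 = 21/(-29) - 17500 = -1/29*21 - 17500 = -21/29 - 17500 = -507521/29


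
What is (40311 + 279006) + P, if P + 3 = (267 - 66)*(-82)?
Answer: 302832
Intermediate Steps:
P = -16485 (P = -3 + (267 - 66)*(-82) = -3 + 201*(-82) = -3 - 16482 = -16485)
(40311 + 279006) + P = (40311 + 279006) - 16485 = 319317 - 16485 = 302832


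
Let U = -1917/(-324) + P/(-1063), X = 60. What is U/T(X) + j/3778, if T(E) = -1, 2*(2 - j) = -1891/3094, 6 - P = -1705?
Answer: -321060803143/74553283896 ≈ -4.3065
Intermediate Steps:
P = 1711 (P = 6 - 1*(-1705) = 6 + 1705 = 1711)
j = 14267/6188 (j = 2 - (-1891)/(2*3094) = 2 - ½*(-1891/3094) = 2 + 1891/6188 = 14267/6188 ≈ 2.3056)
U = 54941/12756 (U = -1917/(-324) + 1711/(-1063) = -1917*(-1/324) + 1711*(-1/1063) = 71/12 - 1711/1063 = 54941/12756 ≈ 4.3071)
U/T(X) + j/3778 = (54941/12756)/(-1) + (14267/6188)/3778 = (54941/12756)*(-1) + (14267/6188)*(1/3778) = -54941/12756 + 14267/23378264 = -321060803143/74553283896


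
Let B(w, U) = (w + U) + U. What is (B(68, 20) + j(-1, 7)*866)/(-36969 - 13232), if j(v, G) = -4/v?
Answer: -3572/50201 ≈ -0.071154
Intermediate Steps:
B(w, U) = w + 2*U (B(w, U) = (U + w) + U = w + 2*U)
(B(68, 20) + j(-1, 7)*866)/(-36969 - 13232) = ((68 + 2*20) - 4/(-1)*866)/(-36969 - 13232) = ((68 + 40) - 4*(-1)*866)/(-50201) = (108 + 4*866)*(-1/50201) = (108 + 3464)*(-1/50201) = 3572*(-1/50201) = -3572/50201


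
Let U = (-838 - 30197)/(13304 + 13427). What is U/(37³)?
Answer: -31035/1354005343 ≈ -2.2921e-5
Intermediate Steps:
U = -31035/26731 ≈ -1.1610
U/(37³) = -31035/(26731*(37³)) = -31035/26731/50653 = -31035/26731*1/50653 = -31035/1354005343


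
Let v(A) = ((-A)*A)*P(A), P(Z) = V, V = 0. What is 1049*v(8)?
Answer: 0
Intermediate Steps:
P(Z) = 0
v(A) = 0 (v(A) = ((-A)*A)*0 = -A²*0 = 0)
1049*v(8) = 1049*0 = 0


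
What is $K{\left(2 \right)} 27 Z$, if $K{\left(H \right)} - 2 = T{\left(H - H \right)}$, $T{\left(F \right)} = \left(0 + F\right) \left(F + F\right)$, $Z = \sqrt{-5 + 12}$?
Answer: $54 \sqrt{7} \approx 142.87$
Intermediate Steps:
$Z = \sqrt{7} \approx 2.6458$
$T{\left(F \right)} = 2 F^{2}$ ($T{\left(F \right)} = F 2 F = 2 F^{2}$)
$K{\left(H \right)} = 2$ ($K{\left(H \right)} = 2 + 2 \left(H - H\right)^{2} = 2 + 2 \cdot 0^{2} = 2 + 2 \cdot 0 = 2 + 0 = 2$)
$K{\left(2 \right)} 27 Z = 2 \cdot 27 \sqrt{7} = 54 \sqrt{7}$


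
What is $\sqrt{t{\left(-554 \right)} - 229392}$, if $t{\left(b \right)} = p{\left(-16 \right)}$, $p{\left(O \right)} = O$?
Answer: $4 i \sqrt{14338} \approx 478.97 i$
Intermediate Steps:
$t{\left(b \right)} = -16$
$\sqrt{t{\left(-554 \right)} - 229392} = \sqrt{-16 - 229392} = \sqrt{-229408} = 4 i \sqrt{14338}$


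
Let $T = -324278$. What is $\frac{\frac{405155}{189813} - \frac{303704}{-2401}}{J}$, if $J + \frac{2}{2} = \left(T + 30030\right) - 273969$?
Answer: $- \frac{58619744507}{258960246924834} \approx -0.00022637$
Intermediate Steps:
$J = -568218$ ($J = -1 + \left(\left(-324278 + 30030\right) - 273969\right) = -1 - 568217 = -568218$)
$\frac{\frac{405155}{189813} - \frac{303704}{-2401}}{J} = \frac{\frac{405155}{189813} - \frac{303704}{-2401}}{-568218} = \left(405155 \cdot \frac{1}{189813} - - \frac{303704}{2401}\right) \left(- \frac{1}{568218}\right) = \left(\frac{405155}{189813} + \frac{303704}{2401}\right) \left(- \frac{1}{568218}\right) = \frac{58619744507}{455741013} \left(- \frac{1}{568218}\right) = - \frac{58619744507}{258960246924834}$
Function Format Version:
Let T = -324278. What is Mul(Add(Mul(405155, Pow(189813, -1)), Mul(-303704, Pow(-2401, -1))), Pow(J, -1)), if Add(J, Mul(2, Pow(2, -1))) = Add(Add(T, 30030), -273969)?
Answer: Rational(-58619744507, 258960246924834) ≈ -0.00022637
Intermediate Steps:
J = -568218 (J = Add(-1, Add(Add(-324278, 30030), -273969)) = Add(-1, Add(-294248, -273969)) = Add(-1, -568217) = -568218)
Mul(Add(Mul(405155, Pow(189813, -1)), Mul(-303704, Pow(-2401, -1))), Pow(J, -1)) = Mul(Add(Mul(405155, Pow(189813, -1)), Mul(-303704, Pow(-2401, -1))), Pow(-568218, -1)) = Mul(Add(Mul(405155, Rational(1, 189813)), Mul(-303704, Rational(-1, 2401))), Rational(-1, 568218)) = Mul(Add(Rational(405155, 189813), Rational(303704, 2401)), Rational(-1, 568218)) = Mul(Rational(58619744507, 455741013), Rational(-1, 568218)) = Rational(-58619744507, 258960246924834)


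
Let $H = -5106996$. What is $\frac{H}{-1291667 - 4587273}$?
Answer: $\frac{1276749}{1469735} \approx 0.86869$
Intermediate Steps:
$\frac{H}{-1291667 - 4587273} = - \frac{5106996}{-1291667 - 4587273} = - \frac{5106996}{-5878940} = \left(-5106996\right) \left(- \frac{1}{5878940}\right) = \frac{1276749}{1469735}$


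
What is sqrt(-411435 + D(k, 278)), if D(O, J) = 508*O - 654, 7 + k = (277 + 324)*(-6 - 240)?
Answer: I*sqrt(75521413) ≈ 8690.3*I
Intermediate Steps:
k = -147853 (k = -7 + (277 + 324)*(-6 - 240) = -7 + 601*(-246) = -7 - 147846 = -147853)
D(O, J) = -654 + 508*O
sqrt(-411435 + D(k, 278)) = sqrt(-411435 + (-654 + 508*(-147853))) = sqrt(-411435 + (-654 - 75109324)) = sqrt(-411435 - 75109978) = sqrt(-75521413) = I*sqrt(75521413)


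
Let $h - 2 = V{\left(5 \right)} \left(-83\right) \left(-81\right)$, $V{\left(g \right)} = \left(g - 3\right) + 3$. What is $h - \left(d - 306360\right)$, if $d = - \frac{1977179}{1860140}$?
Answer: $\frac{632406793959}{1860140} \approx 3.3998 \cdot 10^{5}$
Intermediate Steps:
$d = - \frac{1977179}{1860140}$ ($d = \left(-1977179\right) \frac{1}{1860140} = - \frac{1977179}{1860140} \approx -1.0629$)
$V{\left(g \right)} = g$ ($V{\left(g \right)} = \left(-3 + g\right) + 3 = g$)
$h = 33617$ ($h = 2 + 5 \left(-83\right) \left(-81\right) = 2 - -33615 = 2 + 33615 = 33617$)
$h - \left(d - 306360\right) = 33617 - \left(- \frac{1977179}{1860140} - 306360\right) = 33617 - - \frac{569874467579}{1860140} = 33617 + \frac{569874467579}{1860140} = \frac{632406793959}{1860140}$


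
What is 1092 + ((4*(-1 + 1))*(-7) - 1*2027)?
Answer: -935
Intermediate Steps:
1092 + ((4*(-1 + 1))*(-7) - 1*2027) = 1092 + ((4*0)*(-7) - 2027) = 1092 + (0*(-7) - 2027) = 1092 + (0 - 2027) = 1092 - 2027 = -935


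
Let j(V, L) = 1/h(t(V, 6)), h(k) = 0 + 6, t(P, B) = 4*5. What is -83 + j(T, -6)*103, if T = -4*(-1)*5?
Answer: -395/6 ≈ -65.833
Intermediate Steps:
t(P, B) = 20
h(k) = 6
T = 20 (T = 4*5 = 20)
j(V, L) = ⅙ (j(V, L) = 1/6 = ⅙)
-83 + j(T, -6)*103 = -83 + (⅙)*103 = -83 + 103/6 = -395/6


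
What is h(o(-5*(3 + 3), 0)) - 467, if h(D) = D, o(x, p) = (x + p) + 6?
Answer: -491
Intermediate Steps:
o(x, p) = 6 + p + x (o(x, p) = (p + x) + 6 = 6 + p + x)
h(o(-5*(3 + 3), 0)) - 467 = (6 + 0 - 5*(3 + 3)) - 467 = (6 + 0 - 5*6) - 467 = (6 + 0 - 30) - 467 = -24 - 467 = -491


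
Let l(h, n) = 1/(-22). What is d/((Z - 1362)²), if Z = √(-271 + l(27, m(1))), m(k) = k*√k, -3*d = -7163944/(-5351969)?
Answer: -3467348896/(16055907*(29964 - I*√131186)²) ≈ -2.4042e-7 - 5.8131e-9*I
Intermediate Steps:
d = -7163944/16055907 (d = -(-7163944)/(3*(-5351969)) = -(-7163944)*(-1)/(3*5351969) = -⅓*7163944/5351969 = -7163944/16055907 ≈ -0.44619)
m(k) = k^(3/2)
l(h, n) = -1/22
Z = I*√131186/22 (Z = √(-271 - 1/22) = √(-5963/22) = I*√131186/22 ≈ 16.463*I)
d/((Z - 1362)²) = -7163944/(16055907*(I*√131186/22 - 1362)²) = -7163944/(16055907*(-1362 + I*√131186/22)²)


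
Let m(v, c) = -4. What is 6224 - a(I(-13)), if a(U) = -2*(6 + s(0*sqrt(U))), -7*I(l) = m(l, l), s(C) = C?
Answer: 6236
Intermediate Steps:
I(l) = 4/7 (I(l) = -1/7*(-4) = 4/7)
a(U) = -12 (a(U) = -2*(6 + 0*sqrt(U)) = -2*(6 + 0) = -2*6 = -12)
6224 - a(I(-13)) = 6224 - 1*(-12) = 6224 + 12 = 6236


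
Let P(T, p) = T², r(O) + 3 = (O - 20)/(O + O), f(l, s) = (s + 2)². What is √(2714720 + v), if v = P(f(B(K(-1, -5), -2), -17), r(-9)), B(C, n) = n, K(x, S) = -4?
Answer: √2765345 ≈ 1662.9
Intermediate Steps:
f(l, s) = (2 + s)²
r(O) = -3 + (-20 + O)/(2*O) (r(O) = -3 + (O - 20)/(O + O) = -3 + (-20 + O)/((2*O)) = -3 + (-20 + O)*(1/(2*O)) = -3 + (-20 + O)/(2*O))
v = 50625 (v = ((2 - 17)²)² = ((-15)²)² = 225² = 50625)
√(2714720 + v) = √(2714720 + 50625) = √2765345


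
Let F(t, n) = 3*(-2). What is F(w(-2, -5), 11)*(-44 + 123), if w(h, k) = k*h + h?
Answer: -474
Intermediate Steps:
w(h, k) = h + h*k (w(h, k) = h*k + h = h + h*k)
F(t, n) = -6
F(w(-2, -5), 11)*(-44 + 123) = -6*(-44 + 123) = -6*79 = -474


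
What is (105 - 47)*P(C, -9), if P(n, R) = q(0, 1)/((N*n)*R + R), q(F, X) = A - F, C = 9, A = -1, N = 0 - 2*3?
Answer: -58/477 ≈ -0.12159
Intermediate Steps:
N = -6 (N = 0 - 6 = -6)
q(F, X) = -1 - F
P(n, R) = -1/(R - 6*R*n) (P(n, R) = (-1 - 1*0)/((-6*n)*R + R) = (-1 + 0)/(-6*R*n + R) = -1/(R - 6*R*n))
(105 - 47)*P(C, -9) = (105 - 47)*(1/((-9)*(-1 + 6*9))) = 58*(-1/(9*(-1 + 54))) = 58*(-1/9/53) = 58*(-1/9*1/53) = 58*(-1/477) = -58/477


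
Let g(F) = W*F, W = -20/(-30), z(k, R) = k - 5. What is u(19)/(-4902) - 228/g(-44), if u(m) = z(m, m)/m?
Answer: 7963145/1024518 ≈ 7.7726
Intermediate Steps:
z(k, R) = -5 + k
u(m) = (-5 + m)/m
W = ⅔ (W = -20*(-1/30) = ⅔ ≈ 0.66667)
g(F) = 2*F/3
u(19)/(-4902) - 228/g(-44) = ((-5 + 19)/19)/(-4902) - 228/((⅔)*(-44)) = ((1/19)*14)*(-1/4902) - 228/(-88/3) = (14/19)*(-1/4902) - 228*(-3/88) = -7/46569 + 171/22 = 7963145/1024518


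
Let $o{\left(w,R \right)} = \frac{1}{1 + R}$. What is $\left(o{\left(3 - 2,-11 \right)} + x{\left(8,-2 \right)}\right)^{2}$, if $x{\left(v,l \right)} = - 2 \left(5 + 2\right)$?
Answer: $\frac{19881}{100} \approx 198.81$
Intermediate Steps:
$x{\left(v,l \right)} = -14$ ($x{\left(v,l \right)} = \left(-2\right) 7 = -14$)
$\left(o{\left(3 - 2,-11 \right)} + x{\left(8,-2 \right)}\right)^{2} = \left(\frac{1}{1 - 11} - 14\right)^{2} = \left(\frac{1}{-10} - 14\right)^{2} = \left(- \frac{1}{10} - 14\right)^{2} = \left(- \frac{141}{10}\right)^{2} = \frac{19881}{100}$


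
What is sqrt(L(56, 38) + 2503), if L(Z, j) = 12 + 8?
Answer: 29*sqrt(3) ≈ 50.229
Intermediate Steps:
L(Z, j) = 20
sqrt(L(56, 38) + 2503) = sqrt(20 + 2503) = sqrt(2523) = 29*sqrt(3)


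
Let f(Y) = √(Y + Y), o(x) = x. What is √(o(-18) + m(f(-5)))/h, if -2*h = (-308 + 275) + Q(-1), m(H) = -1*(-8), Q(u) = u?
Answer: I*√10/17 ≈ 0.18602*I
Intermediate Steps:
f(Y) = √2*√Y (f(Y) = √(2*Y) = √2*√Y)
m(H) = 8
h = 17 (h = -((-308 + 275) - 1)/2 = -(-33 - 1)/2 = -½*(-34) = 17)
√(o(-18) + m(f(-5)))/h = √(-18 + 8)/17 = √(-10)*(1/17) = (I*√10)*(1/17) = I*√10/17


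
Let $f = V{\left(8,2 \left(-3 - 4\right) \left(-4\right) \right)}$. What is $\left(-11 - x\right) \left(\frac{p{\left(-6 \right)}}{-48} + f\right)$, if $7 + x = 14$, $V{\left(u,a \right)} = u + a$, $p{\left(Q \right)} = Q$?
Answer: $- \frac{4617}{4} \approx -1154.3$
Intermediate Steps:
$V{\left(u,a \right)} = a + u$
$x = 7$ ($x = -7 + 14 = 7$)
$f = 64$ ($f = 2 \left(-3 - 4\right) \left(-4\right) + 8 = 2 \left(-7\right) \left(-4\right) + 8 = \left(-14\right) \left(-4\right) + 8 = 56 + 8 = 64$)
$\left(-11 - x\right) \left(\frac{p{\left(-6 \right)}}{-48} + f\right) = \left(-11 - 7\right) \left(- \frac{6}{-48} + 64\right) = \left(-11 - 7\right) \left(\left(-6\right) \left(- \frac{1}{48}\right) + 64\right) = - 18 \left(\frac{1}{8} + 64\right) = \left(-18\right) \frac{513}{8} = - \frac{4617}{4}$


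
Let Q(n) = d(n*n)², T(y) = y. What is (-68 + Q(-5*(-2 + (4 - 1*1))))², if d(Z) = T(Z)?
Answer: 310249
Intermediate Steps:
d(Z) = Z
Q(n) = n⁴ (Q(n) = (n*n)² = (n²)² = n⁴)
(-68 + Q(-5*(-2 + (4 - 1*1))))² = (-68 + (-5*(-2 + (4 - 1*1)))⁴)² = (-68 + (-5*(-2 + (4 - 1)))⁴)² = (-68 + (-5*(-2 + 3))⁴)² = (-68 + (-5*1)⁴)² = (-68 + (-5)⁴)² = (-68 + 625)² = 557² = 310249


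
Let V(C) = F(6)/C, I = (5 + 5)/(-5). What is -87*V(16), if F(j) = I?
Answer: 87/8 ≈ 10.875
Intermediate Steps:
I = -2 (I = 10*(-⅕) = -2)
F(j) = -2
V(C) = -2/C
-87*V(16) = -(-174)/16 = -87*(-⅛) = 87/8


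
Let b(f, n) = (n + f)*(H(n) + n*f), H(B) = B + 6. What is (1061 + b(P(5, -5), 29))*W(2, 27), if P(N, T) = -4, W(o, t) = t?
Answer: -26028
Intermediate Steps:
H(B) = 6 + B
b(f, n) = (f + n)*(6 + n + f*n) (b(f, n) = (n + f)*((6 + n) + n*f) = (f + n)*((6 + n) + f*n) = (f + n)*(6 + n + f*n))
(1061 + b(P(5, -5), 29))*W(2, 27) = (1061 + (-4*29² - 4*(6 + 29) + 29*(-4)² + 29*(6 + 29)))*27 = (1061 + (-4*841 - 4*35 + 29*16 + 29*35))*27 = (1061 + (-3364 - 140 + 464 + 1015))*27 = (1061 - 2025)*27 = -964*27 = -26028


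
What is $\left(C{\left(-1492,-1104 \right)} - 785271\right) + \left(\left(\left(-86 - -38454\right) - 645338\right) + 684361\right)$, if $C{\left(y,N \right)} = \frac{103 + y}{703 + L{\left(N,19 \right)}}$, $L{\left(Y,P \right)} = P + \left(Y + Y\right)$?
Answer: $- \frac{1051908291}{1486} \approx -7.0788 \cdot 10^{5}$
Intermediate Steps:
$L{\left(Y,P \right)} = P + 2 Y$
$C{\left(y,N \right)} = \frac{103 + y}{722 + 2 N}$ ($C{\left(y,N \right)} = \frac{103 + y}{703 + \left(19 + 2 N\right)} = \frac{103 + y}{722 + 2 N}$)
$\left(C{\left(-1492,-1104 \right)} - 785271\right) + \left(\left(\left(-86 - -38454\right) - 645338\right) + 684361\right) = \left(\frac{103 - 1492}{2 \left(361 - 1104\right)} - 785271\right) + \left(\left(\left(-86 - -38454\right) - 645338\right) + 684361\right) = \left(\frac{1}{2} \frac{1}{-743} \left(-1389\right) - 785271\right) + \left(\left(\left(-86 + 38454\right) - 645338\right) + 684361\right) = \left(\frac{1}{2} \left(- \frac{1}{743}\right) \left(-1389\right) - 785271\right) + \left(\left(38368 - 645338\right) + 684361\right) = \left(\frac{1389}{1486} - 785271\right) + \left(-606970 + 684361\right) = - \frac{1166911317}{1486} + 77391 = - \frac{1051908291}{1486}$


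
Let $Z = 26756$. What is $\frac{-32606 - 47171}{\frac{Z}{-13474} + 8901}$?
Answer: $- \frac{537457649}{59952659} \approx -8.9647$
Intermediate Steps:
$\frac{-32606 - 47171}{\frac{Z}{-13474} + 8901} = \frac{-32606 - 47171}{\frac{26756}{-13474} + 8901} = - \frac{79777}{26756 \left(- \frac{1}{13474}\right) + 8901} = - \frac{79777}{- \frac{13378}{6737} + 8901} = - \frac{79777}{\frac{59952659}{6737}} = \left(-79777\right) \frac{6737}{59952659} = - \frac{537457649}{59952659}$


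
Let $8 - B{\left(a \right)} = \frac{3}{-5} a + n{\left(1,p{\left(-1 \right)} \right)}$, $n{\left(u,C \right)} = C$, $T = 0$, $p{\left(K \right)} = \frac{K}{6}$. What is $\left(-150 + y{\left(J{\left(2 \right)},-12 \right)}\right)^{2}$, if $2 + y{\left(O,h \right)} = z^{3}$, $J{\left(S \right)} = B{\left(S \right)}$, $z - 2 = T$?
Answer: $20736$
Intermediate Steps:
$p{\left(K \right)} = \frac{K}{6}$ ($p{\left(K \right)} = K \frac{1}{6} = \frac{K}{6}$)
$z = 2$ ($z = 2 + 0 = 2$)
$B{\left(a \right)} = \frac{49}{6} + \frac{3 a}{5}$ ($B{\left(a \right)} = 8 - \left(\frac{3}{-5} a + \frac{1}{6} \left(-1\right)\right) = 8 - \left(3 \left(- \frac{1}{5}\right) a - \frac{1}{6}\right) = 8 - \left(- \frac{3 a}{5} - \frac{1}{6}\right) = 8 - \left(- \frac{1}{6} - \frac{3 a}{5}\right) = 8 + \left(\frac{1}{6} + \frac{3 a}{5}\right) = \frac{49}{6} + \frac{3 a}{5}$)
$J{\left(S \right)} = \frac{49}{6} + \frac{3 S}{5}$
$y{\left(O,h \right)} = 6$ ($y{\left(O,h \right)} = -2 + 2^{3} = -2 + 8 = 6$)
$\left(-150 + y{\left(J{\left(2 \right)},-12 \right)}\right)^{2} = \left(-150 + 6\right)^{2} = \left(-144\right)^{2} = 20736$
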